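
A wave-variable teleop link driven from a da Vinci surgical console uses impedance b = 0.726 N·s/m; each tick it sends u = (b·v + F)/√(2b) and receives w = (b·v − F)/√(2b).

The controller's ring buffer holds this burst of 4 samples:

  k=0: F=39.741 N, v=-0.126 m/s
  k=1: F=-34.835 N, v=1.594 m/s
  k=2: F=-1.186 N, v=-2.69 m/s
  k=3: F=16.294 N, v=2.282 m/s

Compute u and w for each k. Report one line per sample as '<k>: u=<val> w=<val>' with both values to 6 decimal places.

0: u=32.904453 w=-33.056281
1: u=-27.948586 w=29.869339
2: u=-2.604952 w=-0.636470
3: u=14.897001 w=-12.147215

k=0: b·v=0.726×(-0.126)=-0.091476; √(2b)=1.204990; u=(-0.091476+39.741)/1.204990=32.904453, w=(-0.091476−39.741)/1.204990=-33.056281
k=1: b·v=0.726×1.594=1.157244; √(2b)=1.204990; u=(1.157244+(-34.835))/1.204990=-27.948586, w=(1.157244−(-34.835))/1.204990=29.869339
k=2: b·v=0.726×(-2.69)=-1.952940; √(2b)=1.204990; u=(-1.952940+(-1.186))/1.204990=-2.604952, w=(-1.952940−(-1.186))/1.204990=-0.636470
k=3: b·v=0.726×2.282=1.656732; √(2b)=1.204990; u=(1.656732+16.294)/1.204990=14.897001, w=(1.656732−16.294)/1.204990=-12.147215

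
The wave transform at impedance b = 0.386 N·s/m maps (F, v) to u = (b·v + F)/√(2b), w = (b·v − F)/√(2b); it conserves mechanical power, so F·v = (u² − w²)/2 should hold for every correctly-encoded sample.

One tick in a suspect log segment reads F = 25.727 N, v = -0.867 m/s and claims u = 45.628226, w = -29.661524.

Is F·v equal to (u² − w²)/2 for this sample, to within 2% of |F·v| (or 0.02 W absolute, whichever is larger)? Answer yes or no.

F·v = 25.727×(-0.867) = -22.305309 W.
(u² − w²)/2 = (2081.935008 − 879.806006)/2 = 601.064501 W.
|Δ| = 623.369810;  2% of max(1, |F·v|) = 0.446106.

no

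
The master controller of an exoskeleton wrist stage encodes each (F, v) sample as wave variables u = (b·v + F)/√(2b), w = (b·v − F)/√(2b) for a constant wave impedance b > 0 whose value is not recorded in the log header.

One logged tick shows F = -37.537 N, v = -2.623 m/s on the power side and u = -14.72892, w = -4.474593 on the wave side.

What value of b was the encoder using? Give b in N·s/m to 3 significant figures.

b = 26.8 N·s/m

u + w = -19.203513;  u + w = √(2b)·v, so √(2b) = -19.203513/(-2.623) = 7.321202.
b = (√(2b))²/2 = 53.600000/2 = 26.800000.
(Check via u − w = 2F/√(2b): u − w = -10.254327, 2F/√(2b) = -10.254327.)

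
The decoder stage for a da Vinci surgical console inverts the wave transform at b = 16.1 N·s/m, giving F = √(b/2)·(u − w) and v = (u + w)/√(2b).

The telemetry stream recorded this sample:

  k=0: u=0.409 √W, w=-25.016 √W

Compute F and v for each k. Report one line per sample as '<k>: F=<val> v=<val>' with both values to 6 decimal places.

0: F=72.137137 v=-4.336414

k=0: u−w=25.425000, u+w=-24.607000; √(b/2)=2.837252, √(2b)=5.674504; F=2.837252×25.425=72.137137, v=-24.607000/5.674504=-4.336414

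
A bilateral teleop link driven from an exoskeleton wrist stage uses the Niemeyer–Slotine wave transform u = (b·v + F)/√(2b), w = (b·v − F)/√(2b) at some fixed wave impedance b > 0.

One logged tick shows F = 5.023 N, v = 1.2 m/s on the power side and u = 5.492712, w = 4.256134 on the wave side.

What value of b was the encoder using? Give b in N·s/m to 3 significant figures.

b = 33 N·s/m

u + w = 9.748846;  u + w = √(2b)·v, so √(2b) = 9.748846/1.2 = 8.124038.
b = (√(2b))²/2 = 65.999999/2 = 32.999999.
(Check via u − w = 2F/√(2b): u − w = 1.236578, 2F/√(2b) = 1.236577.)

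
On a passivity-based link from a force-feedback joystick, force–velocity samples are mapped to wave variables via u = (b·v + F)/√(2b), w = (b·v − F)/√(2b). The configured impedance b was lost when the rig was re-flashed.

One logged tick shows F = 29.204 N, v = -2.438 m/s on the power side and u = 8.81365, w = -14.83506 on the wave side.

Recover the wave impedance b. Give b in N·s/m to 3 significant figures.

b = 3.05 N·s/m

u + w = -6.0214;  u + w = √(2b)·v, so √(2b) = -6.0214/(-2.438) = 2.4698.
b = (√(2b))²/2 = 6.1000/2 = 3.0500.
(Check via u − w = 2F/√(2b): u − w = 23.6487, 2F/√(2b) = 23.6487.)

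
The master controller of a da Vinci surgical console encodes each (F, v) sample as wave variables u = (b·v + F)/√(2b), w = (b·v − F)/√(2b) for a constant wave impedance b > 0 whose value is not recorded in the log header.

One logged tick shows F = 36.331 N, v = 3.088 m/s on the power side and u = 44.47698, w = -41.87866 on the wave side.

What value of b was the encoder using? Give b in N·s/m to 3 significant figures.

u + w = 2.5983;  u + w = √(2b)·v, so √(2b) = 2.5983/3.088 = 0.8414.
b = (√(2b))²/2 = 0.7080/2 = 0.3540.
(Check via u − w = 2F/√(2b): u − w = 86.3556, 2F/√(2b) = 86.3559.)

b = 0.354 N·s/m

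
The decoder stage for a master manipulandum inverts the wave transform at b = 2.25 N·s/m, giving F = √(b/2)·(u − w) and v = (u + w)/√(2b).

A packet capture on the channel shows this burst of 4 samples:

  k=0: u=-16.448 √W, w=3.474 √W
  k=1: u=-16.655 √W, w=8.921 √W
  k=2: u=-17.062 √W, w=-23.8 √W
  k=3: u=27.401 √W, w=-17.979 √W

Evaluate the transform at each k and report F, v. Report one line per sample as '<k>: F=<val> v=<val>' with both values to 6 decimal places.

k=0: u−w=-19.922000, u+w=-12.974000; √(b/2)=1.060660, √(2b)=2.121320; F=1.060660×(-19.922)=-21.130472, v=-12.974000/2.121320=-6.116002
k=1: u−w=-25.576000, u+w=-7.734000; √(b/2)=1.060660, √(2b)=2.121320; F=1.060660×(-25.576)=-27.127445, v=-7.734000/2.121320=-3.645843
k=2: u−w=6.738000, u+w=-40.862000; √(b/2)=1.060660, √(2b)=2.121320; F=1.060660×6.738=7.146728, v=-40.862000/2.121320=-19.262532
k=3: u−w=45.380000, u+w=9.422000; √(b/2)=1.060660, √(2b)=2.121320; F=1.060660×45.38=48.132759, v=9.422000/2.121320=4.441573

0: F=-21.130472 v=-6.116002
1: F=-27.127445 v=-3.645843
2: F=7.146728 v=-19.262532
3: F=48.132759 v=4.441573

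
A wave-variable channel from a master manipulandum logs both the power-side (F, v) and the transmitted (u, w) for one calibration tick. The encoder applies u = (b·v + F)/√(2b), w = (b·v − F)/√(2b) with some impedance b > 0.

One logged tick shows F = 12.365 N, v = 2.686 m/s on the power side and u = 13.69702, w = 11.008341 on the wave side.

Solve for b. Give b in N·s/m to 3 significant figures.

b = 42.3 N·s/m

u + w = 24.705361;  u + w = √(2b)·v, so √(2b) = 24.705361/2.686 = 9.197826.
b = (√(2b))²/2 = 84.600006/2 = 42.300003.
(Check via u − w = 2F/√(2b): u − w = 2.688679, 2F/√(2b) = 2.688679.)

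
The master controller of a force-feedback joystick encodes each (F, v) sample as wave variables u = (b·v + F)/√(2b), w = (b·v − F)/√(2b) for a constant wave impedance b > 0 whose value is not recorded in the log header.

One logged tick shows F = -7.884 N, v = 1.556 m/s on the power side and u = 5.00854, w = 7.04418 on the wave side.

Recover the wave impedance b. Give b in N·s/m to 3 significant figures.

u + w = 12.05272;  u + w = √(2b)·v, so √(2b) = 12.05272/1.556 = 7.74596.
b = (√(2b))²/2 = 59.99996/2 = 29.99998.
(Check via u − w = 2F/√(2b): u − w = -2.03564, 2F/√(2b) = -2.03564.)

b = 30 N·s/m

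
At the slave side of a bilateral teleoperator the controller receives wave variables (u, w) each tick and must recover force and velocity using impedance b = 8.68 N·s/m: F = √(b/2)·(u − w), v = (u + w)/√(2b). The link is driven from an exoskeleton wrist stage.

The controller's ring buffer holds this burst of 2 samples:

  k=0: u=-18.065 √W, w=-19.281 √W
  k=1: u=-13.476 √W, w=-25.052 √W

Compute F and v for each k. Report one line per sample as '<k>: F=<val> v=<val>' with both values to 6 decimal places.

0: F=2.533252 v=-8.963327
1: F=24.115895 v=-9.247016

k=0: u−w=1.216000, u+w=-37.346000; √(b/2)=2.083267, √(2b)=4.166533; F=2.083267×1.216=2.533252, v=-37.346000/4.166533=-8.963327
k=1: u−w=11.576000, u+w=-38.528000; √(b/2)=2.083267, √(2b)=4.166533; F=2.083267×11.576=24.115895, v=-38.528000/4.166533=-9.247016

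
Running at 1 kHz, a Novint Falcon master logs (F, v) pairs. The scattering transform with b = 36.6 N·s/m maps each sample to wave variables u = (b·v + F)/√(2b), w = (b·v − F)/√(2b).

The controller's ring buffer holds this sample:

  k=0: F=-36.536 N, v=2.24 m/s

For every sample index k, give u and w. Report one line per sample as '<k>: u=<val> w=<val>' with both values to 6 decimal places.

k=0: b·v=36.6×2.24=81.984000; √(2b)=8.555700; u=(81.984000+(-36.536))/8.555700=5.312014, w=(81.984000−(-36.536))/8.555700=13.852753

0: u=5.312014 w=13.852753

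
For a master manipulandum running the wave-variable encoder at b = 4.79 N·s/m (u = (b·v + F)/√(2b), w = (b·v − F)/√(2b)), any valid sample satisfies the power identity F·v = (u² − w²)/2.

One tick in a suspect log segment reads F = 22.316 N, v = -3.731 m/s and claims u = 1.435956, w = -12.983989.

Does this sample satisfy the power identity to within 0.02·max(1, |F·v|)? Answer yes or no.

F·v = 22.316×(-3.731) = -83.260996 W.
(u² − w²)/2 = (2.061970 − 168.583970)/2 = -83.261000 W.
|Δ| = 0.000004;  2% of max(1, |F·v|) = 1.665220.

yes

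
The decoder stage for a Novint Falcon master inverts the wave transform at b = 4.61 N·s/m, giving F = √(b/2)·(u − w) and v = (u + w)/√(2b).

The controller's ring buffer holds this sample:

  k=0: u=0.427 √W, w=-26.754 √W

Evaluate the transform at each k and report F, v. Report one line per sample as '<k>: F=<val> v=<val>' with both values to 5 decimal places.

k=0: u−w=27.18100, u+w=-26.32700; √(b/2)=1.51822, √(2b)=3.03645; F=1.51822×27.181=41.26681, v=-26.32700/3.03645=-8.67034

0: F=41.26681 v=-8.67034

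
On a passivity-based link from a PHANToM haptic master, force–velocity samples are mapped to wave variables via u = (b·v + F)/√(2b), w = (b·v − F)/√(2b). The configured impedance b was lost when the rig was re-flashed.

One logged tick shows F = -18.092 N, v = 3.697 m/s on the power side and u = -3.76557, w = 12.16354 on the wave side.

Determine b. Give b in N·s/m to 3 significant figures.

u + w = 8.3980;  u + w = √(2b)·v, so √(2b) = 8.3980/3.697 = 2.2716.
b = (√(2b))²/2 = 5.1600/2 = 2.5800.
(Check via u − w = 2F/√(2b): u − w = -15.9291, 2F/√(2b) = -15.9291.)

b = 2.58 N·s/m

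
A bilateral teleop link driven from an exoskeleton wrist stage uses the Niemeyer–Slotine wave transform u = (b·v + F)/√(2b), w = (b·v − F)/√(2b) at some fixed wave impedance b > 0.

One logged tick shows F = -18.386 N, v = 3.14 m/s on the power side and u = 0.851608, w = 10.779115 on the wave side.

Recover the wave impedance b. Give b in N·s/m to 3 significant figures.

b = 6.86 N·s/m

u + w = 11.630723;  u + w = √(2b)·v, so √(2b) = 11.630723/3.14 = 3.704052.
b = (√(2b))²/2 = 13.720001/2 = 6.860000.
(Check via u − w = 2F/√(2b): u − w = -9.927507, 2F/√(2b) = -9.927507.)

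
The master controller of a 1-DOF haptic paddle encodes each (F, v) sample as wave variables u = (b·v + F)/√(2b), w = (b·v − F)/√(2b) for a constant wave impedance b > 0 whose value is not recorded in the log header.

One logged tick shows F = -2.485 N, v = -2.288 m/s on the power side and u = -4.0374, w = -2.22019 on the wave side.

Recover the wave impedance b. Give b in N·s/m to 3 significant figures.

u + w = -6.25759;  u + w = √(2b)·v, so √(2b) = -6.25759/(-2.288) = 2.73496.
b = (√(2b))²/2 = 7.48001/2 = 3.74000.
(Check via u − w = 2F/√(2b): u − w = -1.81721, 2F/√(2b) = -1.81721.)

b = 3.74 N·s/m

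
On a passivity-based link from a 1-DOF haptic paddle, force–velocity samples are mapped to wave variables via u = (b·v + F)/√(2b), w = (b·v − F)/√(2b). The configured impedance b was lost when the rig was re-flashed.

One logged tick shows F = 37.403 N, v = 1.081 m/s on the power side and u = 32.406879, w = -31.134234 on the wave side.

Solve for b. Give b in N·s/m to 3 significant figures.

u + w = 1.272645;  u + w = √(2b)·v, so √(2b) = 1.272645/1.081 = 1.177285.
b = (√(2b))²/2 = 1.386000/2 = 0.693000.
(Check via u − w = 2F/√(2b): u − w = 63.541113, 2F/√(2b) = 63.541118.)

b = 0.693 N·s/m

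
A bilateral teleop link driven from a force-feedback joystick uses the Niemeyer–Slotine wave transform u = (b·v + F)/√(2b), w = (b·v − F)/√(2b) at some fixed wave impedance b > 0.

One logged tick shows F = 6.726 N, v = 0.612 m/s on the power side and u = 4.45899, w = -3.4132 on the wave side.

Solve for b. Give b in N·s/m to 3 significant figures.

u + w = 1.04579;  u + w = √(2b)·v, so √(2b) = 1.04579/0.612 = 1.70881.
b = (√(2b))²/2 = 2.92002/2 = 1.46001.
(Check via u − w = 2F/√(2b): u − w = 7.87219, 2F/√(2b) = 7.87216.)

b = 1.46 N·s/m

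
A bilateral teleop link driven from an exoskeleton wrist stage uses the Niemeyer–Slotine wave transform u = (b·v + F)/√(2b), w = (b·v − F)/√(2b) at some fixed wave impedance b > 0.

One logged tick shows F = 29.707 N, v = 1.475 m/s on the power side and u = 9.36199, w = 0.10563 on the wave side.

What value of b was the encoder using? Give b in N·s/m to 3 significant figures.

b = 20.6 N·s/m

u + w = 9.4676;  u + w = √(2b)·v, so √(2b) = 9.4676/1.475 = 6.4187.
b = (√(2b))²/2 = 41.2000/2 = 20.6000.
(Check via u − w = 2F/√(2b): u − w = 9.2564, 2F/√(2b) = 9.2564.)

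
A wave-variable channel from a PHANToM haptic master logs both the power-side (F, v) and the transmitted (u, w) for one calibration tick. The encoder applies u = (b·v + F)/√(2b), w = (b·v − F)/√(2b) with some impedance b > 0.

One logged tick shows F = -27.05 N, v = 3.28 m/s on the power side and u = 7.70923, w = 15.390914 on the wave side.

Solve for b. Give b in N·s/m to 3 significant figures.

b = 24.8 N·s/m

u + w = 23.100144;  u + w = √(2b)·v, so √(2b) = 23.100144/3.28 = 7.042727.
b = (√(2b))²/2 = 49.600001/2 = 24.800001.
(Check via u − w = 2F/√(2b): u − w = -7.681684, 2F/√(2b) = -7.681684.)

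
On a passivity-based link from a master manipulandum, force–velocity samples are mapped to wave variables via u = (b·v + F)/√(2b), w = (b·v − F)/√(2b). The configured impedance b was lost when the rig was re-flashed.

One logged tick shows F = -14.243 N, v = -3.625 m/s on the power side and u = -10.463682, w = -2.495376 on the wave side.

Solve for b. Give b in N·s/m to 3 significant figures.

b = 6.39 N·s/m

u + w = -12.959058;  u + w = √(2b)·v, so √(2b) = -12.959058/(-3.625) = 3.574913.
b = (√(2b))²/2 = 12.780000/2 = 6.390000.
(Check via u − w = 2F/√(2b): u − w = -7.968306, 2F/√(2b) = -7.968307.)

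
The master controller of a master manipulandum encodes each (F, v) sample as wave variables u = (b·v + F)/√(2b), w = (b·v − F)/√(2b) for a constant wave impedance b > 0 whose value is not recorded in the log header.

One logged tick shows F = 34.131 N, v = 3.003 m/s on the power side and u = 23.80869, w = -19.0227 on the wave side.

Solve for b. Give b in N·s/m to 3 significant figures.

b = 1.27 N·s/m

u + w = 4.78599;  u + w = √(2b)·v, so √(2b) = 4.78599/3.003 = 1.59374.
b = (√(2b))²/2 = 2.54000/2 = 1.27000.
(Check via u − w = 2F/√(2b): u − w = 42.83139, 2F/√(2b) = 42.83143.)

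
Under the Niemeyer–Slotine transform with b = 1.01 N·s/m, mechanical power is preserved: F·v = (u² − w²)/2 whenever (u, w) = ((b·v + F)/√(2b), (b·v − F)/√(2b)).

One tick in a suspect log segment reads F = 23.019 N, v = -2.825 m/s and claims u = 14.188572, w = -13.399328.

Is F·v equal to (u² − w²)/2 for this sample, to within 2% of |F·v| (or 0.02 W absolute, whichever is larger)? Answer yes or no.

F·v = 23.019×(-2.825) = -65.028675 W.
(u² − w²)/2 = (201.315575 − 179.541991)/2 = 10.886792 W.
|Δ| = 75.915467;  2% of max(1, |F·v|) = 1.300573.

no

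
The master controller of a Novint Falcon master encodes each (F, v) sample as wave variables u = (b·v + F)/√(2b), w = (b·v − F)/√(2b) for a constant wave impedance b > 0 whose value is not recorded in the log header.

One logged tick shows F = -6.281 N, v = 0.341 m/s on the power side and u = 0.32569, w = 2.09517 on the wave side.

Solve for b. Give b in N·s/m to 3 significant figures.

b = 25.2 N·s/m

u + w = 2.42086;  u + w = √(2b)·v, so √(2b) = 2.42086/0.341 = 7.09930.
b = (√(2b))²/2 = 50.40001/2 = 25.20000.
(Check via u − w = 2F/√(2b): u − w = -1.76948, 2F/√(2b) = -1.76947.)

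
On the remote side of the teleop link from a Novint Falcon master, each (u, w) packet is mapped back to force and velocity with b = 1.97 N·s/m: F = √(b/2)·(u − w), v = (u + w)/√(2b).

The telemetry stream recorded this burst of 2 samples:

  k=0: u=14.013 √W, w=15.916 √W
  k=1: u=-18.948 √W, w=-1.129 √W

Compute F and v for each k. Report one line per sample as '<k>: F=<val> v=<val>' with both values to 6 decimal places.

k=0: u−w=-1.903000, u+w=29.929000; √(b/2)=0.992472, √(2b)=1.984943; F=0.992472×(-1.903)=-1.888674, v=29.929000/1.984943=15.078012
k=1: u−w=-17.819000, u+w=-20.077000; √(b/2)=0.992472, √(2b)=1.984943; F=0.992472×(-17.819)=-17.684853, v=-20.077000/1.984943=-10.114646

0: F=-1.888674 v=15.078012
1: F=-17.684853 v=-10.114646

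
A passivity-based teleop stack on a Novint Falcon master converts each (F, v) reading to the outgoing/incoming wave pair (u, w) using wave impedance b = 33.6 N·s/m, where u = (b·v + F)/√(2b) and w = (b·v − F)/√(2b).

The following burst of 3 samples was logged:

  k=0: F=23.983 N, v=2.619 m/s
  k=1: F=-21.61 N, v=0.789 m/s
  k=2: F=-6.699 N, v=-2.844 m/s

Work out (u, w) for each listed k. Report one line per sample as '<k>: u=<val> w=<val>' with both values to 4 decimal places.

0: u=13.6603 w=7.8091
1: u=0.5978 w=5.8701
2: u=-12.4741 w=-10.8397

k=0: b·v=33.6×2.619=87.9984; √(2b)=8.1976; u=(87.9984+23.983)/8.1976=13.6603, w=(87.9984−23.983)/8.1976=7.8091
k=1: b·v=33.6×0.789=26.5104; √(2b)=8.1976; u=(26.5104+(-21.61))/8.1976=0.5978, w=(26.5104−(-21.61))/8.1976=5.8701
k=2: b·v=33.6×(-2.844)=-95.5584; √(2b)=8.1976; u=(-95.5584+(-6.699))/8.1976=-12.4741, w=(-95.5584−(-6.699))/8.1976=-10.8397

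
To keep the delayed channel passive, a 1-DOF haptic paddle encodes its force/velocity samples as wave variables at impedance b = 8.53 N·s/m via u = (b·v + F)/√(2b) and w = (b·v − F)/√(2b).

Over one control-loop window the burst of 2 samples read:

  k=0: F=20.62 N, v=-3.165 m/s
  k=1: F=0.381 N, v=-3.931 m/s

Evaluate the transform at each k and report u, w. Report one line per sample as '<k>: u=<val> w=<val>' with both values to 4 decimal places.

0: u=-1.5440 w=-11.5286
1: u=-8.0260 w=-8.2105

k=0: b·v=8.53×(-3.165)=-26.9974; √(2b)=4.1304; u=(-26.9974+20.62)/4.1304=-1.5440, w=(-26.9974−20.62)/4.1304=-11.5286
k=1: b·v=8.53×(-3.931)=-33.5314; √(2b)=4.1304; u=(-33.5314+0.381)/4.1304=-8.0260, w=(-33.5314−0.381)/4.1304=-8.2105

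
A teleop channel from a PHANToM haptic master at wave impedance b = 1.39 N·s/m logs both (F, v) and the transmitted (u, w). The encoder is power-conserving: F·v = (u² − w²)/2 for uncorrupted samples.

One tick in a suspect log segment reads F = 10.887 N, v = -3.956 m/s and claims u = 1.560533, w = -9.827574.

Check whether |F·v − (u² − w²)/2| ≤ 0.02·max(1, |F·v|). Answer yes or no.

F·v = 10.887×(-3.956) = -43.068972 W.
(u² − w²)/2 = (2.435263 − 96.581211)/2 = -47.072974 W.
|Δ| = 4.004002;  2% of max(1, |F·v|) = 0.861379.

no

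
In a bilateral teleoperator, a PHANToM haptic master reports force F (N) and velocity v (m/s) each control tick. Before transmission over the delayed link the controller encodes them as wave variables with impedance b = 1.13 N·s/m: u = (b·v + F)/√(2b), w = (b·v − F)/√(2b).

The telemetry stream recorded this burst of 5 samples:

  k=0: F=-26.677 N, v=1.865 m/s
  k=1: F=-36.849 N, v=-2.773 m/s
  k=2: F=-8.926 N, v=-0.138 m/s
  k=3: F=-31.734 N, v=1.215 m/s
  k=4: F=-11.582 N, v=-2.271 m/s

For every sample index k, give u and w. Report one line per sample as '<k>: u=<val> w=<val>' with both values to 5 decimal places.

k=0: b·v=1.13×1.865=2.10745; √(2b)=1.50333; u=(2.10745+(-26.677))/1.50333=-16.34342, w=(2.10745−(-26.677))/1.50333=19.14713
k=1: b·v=1.13×(-2.773)=-3.13349; √(2b)=1.50333; u=(-3.13349+(-36.849))/1.50333=-26.59596, w=(-3.13349−(-36.849))/1.50333=22.42722
k=2: b·v=1.13×(-0.138)=-0.15594; √(2b)=1.50333; u=(-0.15594+(-8.926))/1.50333=-6.04122, w=(-0.15594−(-8.926))/1.50333=5.83376
k=3: b·v=1.13×1.215=1.37295; √(2b)=1.50333; u=(1.37295+(-31.734))/1.50333=-20.19587, w=(1.37295−(-31.734))/1.50333=22.02242
k=4: b·v=1.13×(-2.271)=-2.56623; √(2b)=1.50333; u=(-2.56623+(-11.582))/1.50333=-9.41126, w=(-2.56623−(-11.582))/1.50333=5.99720

0: u=-16.34342 w=19.14713
1: u=-26.59596 w=22.42722
2: u=-6.04122 w=5.83376
3: u=-20.19587 w=22.02242
4: u=-9.41126 w=5.99720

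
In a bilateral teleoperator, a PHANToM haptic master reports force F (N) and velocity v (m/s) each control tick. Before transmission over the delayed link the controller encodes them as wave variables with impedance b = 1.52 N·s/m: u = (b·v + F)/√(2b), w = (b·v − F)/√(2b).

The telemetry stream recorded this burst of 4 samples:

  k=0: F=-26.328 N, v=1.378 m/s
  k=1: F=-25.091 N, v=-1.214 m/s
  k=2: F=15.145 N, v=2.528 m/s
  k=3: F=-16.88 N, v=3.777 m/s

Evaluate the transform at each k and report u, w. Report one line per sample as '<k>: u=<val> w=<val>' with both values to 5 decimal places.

k=0: b·v=1.52×1.378=2.09456; √(2b)=1.74356; u=(2.09456+(-26.328))/1.74356=-13.89883, w=(2.09456−(-26.328))/1.74356=16.30146
k=1: b·v=1.52×(-1.214)=-1.84528; √(2b)=1.74356; u=(-1.84528+(-25.091))/1.74356=-15.44902, w=(-1.84528−(-25.091))/1.74356=13.33233
k=2: b·v=1.52×2.528=3.84256; √(2b)=1.74356; u=(3.84256+15.145)/1.74356=10.89011, w=(3.84256−15.145)/1.74356=-6.48239
k=3: b·v=1.52×3.777=5.74104; √(2b)=1.74356; u=(5.74104+(-16.88))/1.74356=-6.38863, w=(5.74104−(-16.88))/1.74356=12.97406

0: u=-13.89883 w=16.30146
1: u=-15.44902 w=13.33233
2: u=10.89011 w=-6.48239
3: u=-6.38863 w=12.97406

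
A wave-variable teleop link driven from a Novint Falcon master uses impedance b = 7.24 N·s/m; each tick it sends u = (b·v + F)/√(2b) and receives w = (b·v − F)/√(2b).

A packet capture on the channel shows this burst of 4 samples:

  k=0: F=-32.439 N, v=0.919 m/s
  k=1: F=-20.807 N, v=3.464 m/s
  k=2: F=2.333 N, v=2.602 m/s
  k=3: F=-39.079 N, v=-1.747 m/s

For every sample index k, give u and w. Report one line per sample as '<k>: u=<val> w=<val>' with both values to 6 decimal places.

k=0: b·v=7.24×0.919=6.653560; √(2b)=3.805260; u=(6.653560+(-32.439))/3.805260=-6.776263, w=(6.653560−(-32.439))/3.805260=10.273297
k=1: b·v=7.24×3.464=25.079360; √(2b)=3.805260; u=(25.079360+(-20.807))/3.805260=1.122751, w=(25.079360−(-20.807))/3.805260=12.058668
k=2: b·v=7.24×2.602=18.838480; √(2b)=3.805260; u=(18.838480+2.333)/3.805260=5.563741, w=(18.838480−2.333)/3.805260=4.337544
k=3: b·v=7.24×(-1.747)=-12.648280; √(2b)=3.805260; u=(-12.648280+(-39.079))/3.805260=-13.593627, w=(-12.648280−(-39.079))/3.805260=6.945839

0: u=-6.776263 w=10.273297
1: u=1.122751 w=12.058668
2: u=5.563741 w=4.337544
3: u=-13.593627 w=6.945839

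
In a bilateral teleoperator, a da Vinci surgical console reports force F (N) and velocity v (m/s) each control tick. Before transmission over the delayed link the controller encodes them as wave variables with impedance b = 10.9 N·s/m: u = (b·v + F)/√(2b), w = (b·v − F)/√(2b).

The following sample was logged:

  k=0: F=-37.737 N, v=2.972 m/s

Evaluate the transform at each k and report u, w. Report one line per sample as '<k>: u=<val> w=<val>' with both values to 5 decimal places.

0: u=-1.14417 w=15.02058

k=0: b·v=10.9×2.972=32.39480; √(2b)=4.66905; u=(32.39480+(-37.737))/4.66905=-1.14417, w=(32.39480−(-37.737))/4.66905=15.02058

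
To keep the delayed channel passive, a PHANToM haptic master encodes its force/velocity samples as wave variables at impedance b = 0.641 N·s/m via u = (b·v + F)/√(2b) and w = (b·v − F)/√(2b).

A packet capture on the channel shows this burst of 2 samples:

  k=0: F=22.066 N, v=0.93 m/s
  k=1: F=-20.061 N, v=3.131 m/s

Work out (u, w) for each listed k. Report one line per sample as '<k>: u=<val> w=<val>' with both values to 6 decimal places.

0: u=20.015052 w=-18.962055
1: u=-15.945206 w=19.490294

k=0: b·v=0.641×0.93=0.596130; √(2b)=1.132254; u=(0.596130+22.066)/1.132254=20.015052, w=(0.596130−22.066)/1.132254=-18.962055
k=1: b·v=0.641×3.131=2.006971; √(2b)=1.132254; u=(2.006971+(-20.061))/1.132254=-15.945206, w=(2.006971−(-20.061))/1.132254=19.490294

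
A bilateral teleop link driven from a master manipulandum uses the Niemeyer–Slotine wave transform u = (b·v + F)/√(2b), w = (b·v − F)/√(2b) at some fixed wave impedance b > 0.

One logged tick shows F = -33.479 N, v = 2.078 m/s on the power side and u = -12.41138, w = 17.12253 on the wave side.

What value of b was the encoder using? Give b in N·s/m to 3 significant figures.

b = 2.57 N·s/m

u + w = 4.71115;  u + w = √(2b)·v, so √(2b) = 4.71115/2.078 = 2.26716.
b = (√(2b))²/2 = 5.14000/2 = 2.57000.
(Check via u − w = 2F/√(2b): u − w = -29.53391, 2F/√(2b) = -29.53392.)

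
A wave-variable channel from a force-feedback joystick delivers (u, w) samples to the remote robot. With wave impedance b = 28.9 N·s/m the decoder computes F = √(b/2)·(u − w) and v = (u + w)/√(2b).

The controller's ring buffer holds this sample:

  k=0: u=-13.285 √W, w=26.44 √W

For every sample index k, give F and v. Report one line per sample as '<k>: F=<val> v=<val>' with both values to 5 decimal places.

k=0: u−w=-39.72500, u+w=13.15500; √(b/2)=3.80132, √(2b)=7.60263; F=3.80132×(-39.725)=-151.00726, v=13.15500/7.60263=1.73032

0: F=-151.00726 v=1.73032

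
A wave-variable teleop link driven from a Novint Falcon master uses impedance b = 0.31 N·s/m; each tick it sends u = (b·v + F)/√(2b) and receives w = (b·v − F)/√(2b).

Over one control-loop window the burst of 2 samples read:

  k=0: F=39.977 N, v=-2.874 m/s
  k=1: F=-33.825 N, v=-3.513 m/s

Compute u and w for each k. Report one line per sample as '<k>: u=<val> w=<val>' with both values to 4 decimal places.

0: u=49.6393 w=-51.9023
1: u=-44.3409 w=41.5747

k=0: b·v=0.31×(-2.874)=-0.8909; √(2b)=0.7874; u=(-0.8909+39.977)/0.7874=49.6393, w=(-0.8909−39.977)/0.7874=-51.9023
k=1: b·v=0.31×(-3.513)=-1.0890; √(2b)=0.7874; u=(-1.0890+(-33.825))/0.7874=-44.3409, w=(-1.0890−(-33.825))/0.7874=41.5747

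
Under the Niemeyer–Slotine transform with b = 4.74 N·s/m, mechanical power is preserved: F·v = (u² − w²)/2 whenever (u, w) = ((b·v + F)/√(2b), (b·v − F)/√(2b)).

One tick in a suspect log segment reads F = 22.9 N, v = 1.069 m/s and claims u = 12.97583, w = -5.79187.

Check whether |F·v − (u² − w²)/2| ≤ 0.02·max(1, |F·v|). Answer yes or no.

F·v = 22.9×1.069 = 24.4801 W.
(u² − w²)/2 = (168.3722 − 33.5458)/2 = 67.4132 W.
|Δ| = 42.9331;  2% of max(1, |F·v|) = 0.4896.

no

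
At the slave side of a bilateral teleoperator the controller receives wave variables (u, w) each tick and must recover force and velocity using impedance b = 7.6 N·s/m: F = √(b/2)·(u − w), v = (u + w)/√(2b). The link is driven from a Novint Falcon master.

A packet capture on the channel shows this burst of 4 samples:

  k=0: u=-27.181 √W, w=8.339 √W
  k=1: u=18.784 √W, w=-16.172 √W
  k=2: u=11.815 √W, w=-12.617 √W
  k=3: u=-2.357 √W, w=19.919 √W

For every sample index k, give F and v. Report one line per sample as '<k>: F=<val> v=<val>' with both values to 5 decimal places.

k=0: u−w=-35.52000, u+w=-18.84200; √(b/2)=1.94936, √(2b)=3.89872; F=1.94936×(-35.52)=-69.24123, v=-18.84200/3.89872=-4.83287
k=1: u−w=34.95600, u+w=2.61200; √(b/2)=1.94936, √(2b)=3.89872; F=1.94936×34.956=68.14179, v=2.61200/3.89872=0.66996
k=2: u−w=24.43200, u+w=-0.80200; √(b/2)=1.94936, √(2b)=3.89872; F=1.94936×24.432=47.62674, v=-0.80200/3.89872=-0.20571
k=3: u−w=-22.27600, u+w=17.56200; √(b/2)=1.94936, √(2b)=3.89872; F=1.94936×(-22.276)=-43.42392, v=17.56200/3.89872=4.50456

0: F=-69.24123 v=-4.83287
1: F=68.14179 v=0.66996
2: F=47.62674 v=-0.20571
3: F=-43.42392 v=4.50456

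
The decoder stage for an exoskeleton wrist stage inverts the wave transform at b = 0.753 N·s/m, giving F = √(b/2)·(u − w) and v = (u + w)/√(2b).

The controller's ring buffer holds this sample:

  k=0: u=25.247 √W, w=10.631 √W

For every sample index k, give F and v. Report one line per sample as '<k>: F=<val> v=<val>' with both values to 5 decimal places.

0: F=8.96832 v=29.23585

k=0: u−w=14.61600, u+w=35.87800; √(b/2)=0.61360, √(2b)=1.22719; F=0.61360×14.616=8.96832, v=35.87800/1.22719=29.23585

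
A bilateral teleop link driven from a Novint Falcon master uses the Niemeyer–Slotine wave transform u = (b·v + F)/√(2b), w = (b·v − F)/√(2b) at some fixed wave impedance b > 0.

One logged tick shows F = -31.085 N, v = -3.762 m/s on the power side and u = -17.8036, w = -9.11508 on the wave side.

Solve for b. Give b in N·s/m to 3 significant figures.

u + w = -26.91868;  u + w = √(2b)·v, so √(2b) = -26.91868/(-3.762) = 7.15542.
b = (√(2b))²/2 = 51.20000/2 = 25.60000.
(Check via u − w = 2F/√(2b): u − w = -8.68852, 2F/√(2b) = -8.68852.)

b = 25.6 N·s/m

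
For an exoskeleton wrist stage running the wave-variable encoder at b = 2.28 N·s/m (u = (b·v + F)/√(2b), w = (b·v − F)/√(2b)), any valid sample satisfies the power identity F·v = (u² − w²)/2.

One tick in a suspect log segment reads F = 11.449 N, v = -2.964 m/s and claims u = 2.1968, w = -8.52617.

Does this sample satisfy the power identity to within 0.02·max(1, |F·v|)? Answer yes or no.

yes

F·v = 11.449×(-2.964) = -33.93484 W.
(u² − w²)/2 = (4.82593 − 72.69557)/2 = -33.93482 W.
|Δ| = 0.00001;  2% of max(1, |F·v|) = 0.67870.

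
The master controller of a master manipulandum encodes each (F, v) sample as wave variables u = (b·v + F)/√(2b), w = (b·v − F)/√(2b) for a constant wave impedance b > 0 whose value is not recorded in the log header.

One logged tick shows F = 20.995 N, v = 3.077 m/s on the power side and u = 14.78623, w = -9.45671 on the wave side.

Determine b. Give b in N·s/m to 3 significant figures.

u + w = 5.32952;  u + w = √(2b)·v, so √(2b) = 5.32952/3.077 = 1.73205.
b = (√(2b))²/2 = 3.00000/2 = 1.50000.
(Check via u − w = 2F/√(2b): u − w = 24.24294, 2F/√(2b) = 24.24294.)

b = 1.5 N·s/m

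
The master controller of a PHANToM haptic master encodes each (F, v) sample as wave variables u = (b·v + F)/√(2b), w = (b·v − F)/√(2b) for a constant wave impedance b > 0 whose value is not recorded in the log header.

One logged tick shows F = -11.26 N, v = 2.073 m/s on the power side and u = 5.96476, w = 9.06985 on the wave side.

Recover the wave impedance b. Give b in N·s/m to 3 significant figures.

b = 26.3 N·s/m

u + w = 15.03461;  u + w = √(2b)·v, so √(2b) = 15.03461/2.073 = 7.25259.
b = (√(2b))²/2 = 52.60000/2 = 26.30000.
(Check via u − w = 2F/√(2b): u − w = -3.10509, 2F/√(2b) = -3.10510.)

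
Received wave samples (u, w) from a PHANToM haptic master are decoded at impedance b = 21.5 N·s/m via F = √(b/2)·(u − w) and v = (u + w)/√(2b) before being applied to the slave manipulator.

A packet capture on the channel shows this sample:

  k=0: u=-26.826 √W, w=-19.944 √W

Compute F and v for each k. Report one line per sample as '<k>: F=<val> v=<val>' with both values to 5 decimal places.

k=0: u−w=-6.88200, u+w=-46.77000; √(b/2)=3.27872, √(2b)=6.55744; F=3.27872×(-6.882)=-22.56415, v=-46.77000/6.55744=-7.13236

0: F=-22.56415 v=-7.13236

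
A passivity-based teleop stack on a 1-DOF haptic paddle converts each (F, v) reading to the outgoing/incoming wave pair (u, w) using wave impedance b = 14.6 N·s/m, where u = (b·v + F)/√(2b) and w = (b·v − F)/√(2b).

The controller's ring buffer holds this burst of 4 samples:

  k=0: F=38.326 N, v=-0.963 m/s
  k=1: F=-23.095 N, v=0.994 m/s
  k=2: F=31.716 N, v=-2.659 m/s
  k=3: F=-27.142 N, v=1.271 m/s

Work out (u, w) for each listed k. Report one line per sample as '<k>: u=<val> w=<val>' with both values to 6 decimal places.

0: u=4.490662 w=-9.694427
1: u=-1.588281 w=6.959562
2: u=-1.314913 w=-13.053532
3: u=-1.588800 w=8.456905

k=0: b·v=14.6×(-0.963)=-14.059800; √(2b)=5.403702; u=(-14.059800+38.326)/5.403702=4.490662, w=(-14.059800−38.326)/5.403702=-9.694427
k=1: b·v=14.6×0.994=14.512400; √(2b)=5.403702; u=(14.512400+(-23.095))/5.403702=-1.588281, w=(14.512400−(-23.095))/5.403702=6.959562
k=2: b·v=14.6×(-2.659)=-38.821400; √(2b)=5.403702; u=(-38.821400+31.716)/5.403702=-1.314913, w=(-38.821400−31.716)/5.403702=-13.053532
k=3: b·v=14.6×1.271=18.556600; √(2b)=5.403702; u=(18.556600+(-27.142))/5.403702=-1.588800, w=(18.556600−(-27.142))/5.403702=8.456905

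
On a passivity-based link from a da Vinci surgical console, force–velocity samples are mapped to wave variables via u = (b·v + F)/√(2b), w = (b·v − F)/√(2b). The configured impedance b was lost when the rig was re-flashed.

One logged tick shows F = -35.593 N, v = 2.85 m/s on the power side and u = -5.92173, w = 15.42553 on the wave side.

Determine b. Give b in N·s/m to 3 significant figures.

b = 5.56 N·s/m

u + w = 9.50380;  u + w = √(2b)·v, so √(2b) = 9.50380/2.85 = 3.33467.
b = (√(2b))²/2 = 11.12000/2 = 5.56000.
(Check via u − w = 2F/√(2b): u − w = -21.34726, 2F/√(2b) = -21.34726.)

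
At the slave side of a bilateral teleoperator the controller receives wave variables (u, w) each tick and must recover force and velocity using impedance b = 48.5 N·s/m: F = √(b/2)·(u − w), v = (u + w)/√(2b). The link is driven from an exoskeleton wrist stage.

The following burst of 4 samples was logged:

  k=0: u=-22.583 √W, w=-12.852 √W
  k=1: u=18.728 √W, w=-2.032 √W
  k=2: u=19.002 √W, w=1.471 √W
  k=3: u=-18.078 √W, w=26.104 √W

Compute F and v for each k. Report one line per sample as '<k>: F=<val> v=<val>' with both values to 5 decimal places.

0: F=-47.91962 v=-3.59788
1: F=102.23114 v=1.69522
2: F=86.33016 v=2.07872
3: F=-217.57112 v=0.81492

k=0: u−w=-9.73100, u+w=-35.43500; √(b/2)=4.92443, √(2b)=9.84886; F=4.92443×(-9.731)=-47.91962, v=-35.43500/9.84886=-3.59788
k=1: u−w=20.76000, u+w=16.69600; √(b/2)=4.92443, √(2b)=9.84886; F=4.92443×20.76=102.23114, v=16.69600/9.84886=1.69522
k=2: u−w=17.53100, u+w=20.47300; √(b/2)=4.92443, √(2b)=9.84886; F=4.92443×17.531=86.33016, v=20.47300/9.84886=2.07872
k=3: u−w=-44.18200, u+w=8.02600; √(b/2)=4.92443, √(2b)=9.84886; F=4.92443×(-44.182)=-217.57112, v=8.02600/9.84886=0.81492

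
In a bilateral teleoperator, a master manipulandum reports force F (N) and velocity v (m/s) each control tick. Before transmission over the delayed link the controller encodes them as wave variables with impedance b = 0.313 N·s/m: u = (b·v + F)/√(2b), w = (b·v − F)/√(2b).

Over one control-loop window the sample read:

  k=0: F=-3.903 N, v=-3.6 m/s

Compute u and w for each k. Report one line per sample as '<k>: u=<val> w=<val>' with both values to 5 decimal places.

k=0: b·v=0.313×(-3.6)=-1.12680; √(2b)=0.79120; u=(-1.12680+(-3.903))/0.79120=-6.35717, w=(-1.12680−(-3.903))/0.79120=3.50884

0: u=-6.35717 w=3.50884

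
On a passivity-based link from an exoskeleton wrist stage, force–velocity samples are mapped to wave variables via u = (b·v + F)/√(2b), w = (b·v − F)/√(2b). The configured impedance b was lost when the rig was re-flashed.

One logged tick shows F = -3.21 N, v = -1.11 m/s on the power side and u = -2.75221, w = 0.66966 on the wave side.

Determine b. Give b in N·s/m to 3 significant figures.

u + w = -2.08255;  u + w = √(2b)·v, so √(2b) = -2.08255/(-1.11) = 1.87617.
b = (√(2b))²/2 = 3.52002/2 = 1.76001.
(Check via u − w = 2F/√(2b): u − w = -3.42187, 2F/√(2b) = -3.42186.)

b = 1.76 N·s/m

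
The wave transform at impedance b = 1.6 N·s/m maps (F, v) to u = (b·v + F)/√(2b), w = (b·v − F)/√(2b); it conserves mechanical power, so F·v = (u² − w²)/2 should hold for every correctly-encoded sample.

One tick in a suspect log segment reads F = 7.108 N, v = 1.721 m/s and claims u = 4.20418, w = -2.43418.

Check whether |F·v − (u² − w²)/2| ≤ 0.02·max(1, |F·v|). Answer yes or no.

no

F·v = 7.108×1.721 = 12.2329 W.
(u² − w²)/2 = (17.6751 − 5.9252)/2 = 5.8749 W.
|Δ| = 6.3579;  2% of max(1, |F·v|) = 0.2447.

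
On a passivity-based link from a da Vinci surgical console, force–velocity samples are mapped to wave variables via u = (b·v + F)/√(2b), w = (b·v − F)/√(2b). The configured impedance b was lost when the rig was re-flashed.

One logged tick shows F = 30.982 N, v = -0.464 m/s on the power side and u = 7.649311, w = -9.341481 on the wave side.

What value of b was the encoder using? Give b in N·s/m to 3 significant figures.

b = 6.65 N·s/m

u + w = -1.692170;  u + w = √(2b)·v, so √(2b) = -1.692170/(-0.464) = 3.646918.
b = (√(2b))²/2 = 13.300012/2 = 6.650006.
(Check via u − w = 2F/√(2b): u − w = 16.990792, 2F/√(2b) = 16.990785.)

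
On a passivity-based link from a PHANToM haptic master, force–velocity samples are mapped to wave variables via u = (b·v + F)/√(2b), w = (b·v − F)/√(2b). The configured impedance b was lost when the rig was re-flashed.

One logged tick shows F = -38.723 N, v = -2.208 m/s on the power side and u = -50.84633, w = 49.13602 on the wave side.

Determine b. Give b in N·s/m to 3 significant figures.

u + w = -1.71031;  u + w = √(2b)·v, so √(2b) = -1.71031/(-2.208) = 0.77460.
b = (√(2b))²/2 = 0.60000/2 = 0.30000.
(Check via u − w = 2F/√(2b): u − w = -99.98235, 2F/√(2b) = -99.98232.)

b = 0.3 N·s/m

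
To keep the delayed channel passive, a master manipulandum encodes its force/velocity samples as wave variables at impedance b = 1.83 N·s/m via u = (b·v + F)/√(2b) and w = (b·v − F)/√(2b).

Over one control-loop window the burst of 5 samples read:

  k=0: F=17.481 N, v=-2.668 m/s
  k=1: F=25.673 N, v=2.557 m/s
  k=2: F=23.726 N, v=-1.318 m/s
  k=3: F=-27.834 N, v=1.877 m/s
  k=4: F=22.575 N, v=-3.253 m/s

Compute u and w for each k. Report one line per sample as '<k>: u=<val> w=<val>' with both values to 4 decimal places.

k=0: b·v=1.83×(-2.668)=-4.8824; √(2b)=1.9131; u=(-4.8824+17.481)/1.9131=6.5854, w=(-4.8824−17.481)/1.9131=-11.6896
k=1: b·v=1.83×2.557=4.6793; √(2b)=1.9131; u=(4.6793+25.673)/1.9131=15.8654, w=(4.6793−25.673)/1.9131=-10.9736
k=2: b·v=1.83×(-1.318)=-2.4119; √(2b)=1.9131; u=(-2.4119+23.726)/1.9131=11.1410, w=(-2.4119−23.726)/1.9131=-13.6625
k=3: b·v=1.83×1.877=3.4349; √(2b)=1.9131; u=(3.4349+(-27.834))/1.9131=-12.7536, w=(3.4349−(-27.834))/1.9131=16.3445
k=4: b·v=1.83×(-3.253)=-5.9530; √(2b)=1.9131; u=(-5.9530+22.575)/1.9131=8.6885, w=(-5.9530−22.575)/1.9131=-14.9118

0: u=6.5854 w=-11.6896
1: u=15.8654 w=-10.9736
2: u=11.1410 w=-13.6625
3: u=-12.7536 w=16.3445
4: u=8.6885 w=-14.9118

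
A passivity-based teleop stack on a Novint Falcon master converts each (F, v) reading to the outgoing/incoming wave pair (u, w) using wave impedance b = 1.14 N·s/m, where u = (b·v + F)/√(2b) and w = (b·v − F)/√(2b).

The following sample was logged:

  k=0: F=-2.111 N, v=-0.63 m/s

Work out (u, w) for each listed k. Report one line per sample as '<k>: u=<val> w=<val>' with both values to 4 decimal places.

k=0: b·v=1.14×(-0.63)=-0.7182; √(2b)=1.5100; u=(-0.7182+(-2.111))/1.5100=-1.8737, w=(-0.7182−(-2.111))/1.5100=0.9224

0: u=-1.8737 w=0.9224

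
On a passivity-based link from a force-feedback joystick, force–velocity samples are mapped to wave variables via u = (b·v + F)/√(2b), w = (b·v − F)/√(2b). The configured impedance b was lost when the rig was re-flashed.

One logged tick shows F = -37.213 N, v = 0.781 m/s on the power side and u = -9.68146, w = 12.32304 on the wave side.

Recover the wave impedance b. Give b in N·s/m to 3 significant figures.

b = 5.72 N·s/m

u + w = 2.64158;  u + w = √(2b)·v, so √(2b) = 2.64158/0.781 = 3.38230.
b = (√(2b))²/2 = 11.43999/2 = 5.71999.
(Check via u − w = 2F/√(2b): u − w = -22.00450, 2F/√(2b) = -22.00452.)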